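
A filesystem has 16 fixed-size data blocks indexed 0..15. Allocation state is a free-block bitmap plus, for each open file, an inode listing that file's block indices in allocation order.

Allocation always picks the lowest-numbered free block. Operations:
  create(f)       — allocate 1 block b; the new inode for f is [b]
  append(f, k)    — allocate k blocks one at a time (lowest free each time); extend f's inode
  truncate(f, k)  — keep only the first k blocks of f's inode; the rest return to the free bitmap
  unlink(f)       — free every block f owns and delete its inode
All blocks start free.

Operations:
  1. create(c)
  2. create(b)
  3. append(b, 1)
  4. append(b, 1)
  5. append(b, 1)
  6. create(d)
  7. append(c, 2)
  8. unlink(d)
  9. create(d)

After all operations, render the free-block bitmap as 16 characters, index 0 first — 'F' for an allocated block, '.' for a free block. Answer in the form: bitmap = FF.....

bitmap = FFFFFFFF........

  1. create(c)  ⇒  F...............  {c→[0]}
  2. create(b)  ⇒  FF..............  {b→[1]; c→[0]}
  3. append(b, 1)  ⇒  FFF.............  {b→[1, 2]; c→[0]}
  4. append(b, 1)  ⇒  FFFF............  {b→[1, 2, 3]; c→[0]}
  5. append(b, 1)  ⇒  FFFFF...........  {b→[1, 2, 3, 4]; c→[0]}
  6. create(d)  ⇒  FFFFFF..........  {b→[1, 2, 3, 4]; c→[0]; d→[5]}
  7. append(c, 2)  ⇒  FFFFFFFF........  {b→[1, 2, 3, 4]; c→[0, 6, 7]; d→[5]}
  8. unlink(d)  ⇒  FFFFF.FF........  {b→[1, 2, 3, 4]; c→[0, 6, 7]}
  9. create(d)  ⇒  FFFFFFFF........  {b→[1, 2, 3, 4]; c→[0, 6, 7]; d→[5]}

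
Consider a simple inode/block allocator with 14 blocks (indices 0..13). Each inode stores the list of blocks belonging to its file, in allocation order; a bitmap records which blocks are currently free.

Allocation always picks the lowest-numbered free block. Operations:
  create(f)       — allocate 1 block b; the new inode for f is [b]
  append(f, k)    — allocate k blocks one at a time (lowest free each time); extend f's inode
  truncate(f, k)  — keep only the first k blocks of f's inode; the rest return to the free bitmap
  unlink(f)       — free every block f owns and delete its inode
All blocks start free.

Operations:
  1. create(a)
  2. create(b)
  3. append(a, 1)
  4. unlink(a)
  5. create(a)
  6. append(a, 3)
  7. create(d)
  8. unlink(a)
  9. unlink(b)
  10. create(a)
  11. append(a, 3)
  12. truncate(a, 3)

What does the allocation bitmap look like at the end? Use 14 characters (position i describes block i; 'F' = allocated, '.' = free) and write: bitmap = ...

after create(a) → a:[0]  free=[F.............]
after create(b) → a:[0], b:[1]  free=[FF............]
after append(a, 1) → a:[0, 2], b:[1]  free=[FFF...........]
after unlink(a) → b:[1]  free=[.F............]
after create(a) → a:[0], b:[1]  free=[FF............]
after append(a, 3) → a:[0, 2, 3, 4], b:[1]  free=[FFFFF.........]
after create(d) → a:[0, 2, 3, 4], b:[1], d:[5]  free=[FFFFFF........]
after unlink(a) → b:[1], d:[5]  free=[.F...F........]
after unlink(b) → d:[5]  free=[.....F........]
after create(a) → a:[0], d:[5]  free=[F....F........]
after append(a, 3) → a:[0, 1, 2, 3], d:[5]  free=[FFFF.F........]
after truncate(a, 3) → a:[0, 1, 2], d:[5]  free=[FFF..F........]

bitmap = FFF..F........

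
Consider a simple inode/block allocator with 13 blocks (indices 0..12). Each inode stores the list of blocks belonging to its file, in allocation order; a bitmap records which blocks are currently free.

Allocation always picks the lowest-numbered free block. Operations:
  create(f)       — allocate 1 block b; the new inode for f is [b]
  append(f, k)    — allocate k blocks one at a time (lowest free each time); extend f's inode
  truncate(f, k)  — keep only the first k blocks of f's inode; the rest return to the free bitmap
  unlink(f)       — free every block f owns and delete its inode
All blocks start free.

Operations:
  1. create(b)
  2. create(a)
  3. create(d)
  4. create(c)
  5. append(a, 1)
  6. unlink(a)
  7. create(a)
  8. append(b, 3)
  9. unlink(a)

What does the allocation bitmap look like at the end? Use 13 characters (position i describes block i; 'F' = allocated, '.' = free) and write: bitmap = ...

[1] create(b) — b=0 (map F............)
[2] create(a) — a=1 b=0 (map FF...........)
[3] create(d) — a=1 b=0 d=2 (map FFF..........)
[4] create(c) — a=1 b=0 c=3 d=2 (map FFFF.........)
[5] append(a, 1) — a=1,4 b=0 c=3 d=2 (map FFFFF........)
[6] unlink(a) — b=0 c=3 d=2 (map F.FF.........)
[7] create(a) — a=1 b=0 c=3 d=2 (map FFFF.........)
[8] append(b, 3) — a=1 b=0,4,5,6 c=3 d=2 (map FFFFFFF......)
[9] unlink(a) — b=0,4,5,6 c=3 d=2 (map F.FFFFF......)

bitmap = F.FFFFF......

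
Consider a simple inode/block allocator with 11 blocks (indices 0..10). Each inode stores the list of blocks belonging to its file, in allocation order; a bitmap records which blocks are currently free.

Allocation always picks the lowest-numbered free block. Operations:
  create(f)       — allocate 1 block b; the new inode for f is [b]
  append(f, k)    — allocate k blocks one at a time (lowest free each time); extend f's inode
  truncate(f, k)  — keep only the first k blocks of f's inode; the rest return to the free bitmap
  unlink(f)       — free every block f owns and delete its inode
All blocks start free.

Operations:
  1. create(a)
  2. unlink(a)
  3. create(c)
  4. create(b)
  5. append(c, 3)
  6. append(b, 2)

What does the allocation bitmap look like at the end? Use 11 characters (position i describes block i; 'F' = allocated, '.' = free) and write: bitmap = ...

  1. create(a)  ⇒  F..........  {a→[0]}
  2. unlink(a)  ⇒  ...........  {}
  3. create(c)  ⇒  F..........  {c→[0]}
  4. create(b)  ⇒  FF.........  {b→[1]; c→[0]}
  5. append(c, 3)  ⇒  FFFFF......  {b→[1]; c→[0, 2, 3, 4]}
  6. append(b, 2)  ⇒  FFFFFFF....  {b→[1, 5, 6]; c→[0, 2, 3, 4]}

bitmap = FFFFFFF....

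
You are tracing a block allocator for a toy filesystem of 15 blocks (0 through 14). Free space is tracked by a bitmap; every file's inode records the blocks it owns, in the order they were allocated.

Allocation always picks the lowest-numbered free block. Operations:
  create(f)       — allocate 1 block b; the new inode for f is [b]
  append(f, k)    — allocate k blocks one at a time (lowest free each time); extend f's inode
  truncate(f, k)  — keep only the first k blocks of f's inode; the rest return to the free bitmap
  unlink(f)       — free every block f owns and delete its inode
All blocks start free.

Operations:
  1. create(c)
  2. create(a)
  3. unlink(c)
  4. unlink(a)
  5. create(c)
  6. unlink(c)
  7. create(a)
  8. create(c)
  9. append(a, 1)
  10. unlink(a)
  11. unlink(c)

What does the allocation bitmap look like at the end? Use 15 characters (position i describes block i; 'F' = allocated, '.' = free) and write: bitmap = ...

bitmap = ...............

  1. create(c)  ⇒  F..............  {c→[0]}
  2. create(a)  ⇒  FF.............  {a→[1]; c→[0]}
  3. unlink(c)  ⇒  .F.............  {a→[1]}
  4. unlink(a)  ⇒  ...............  {}
  5. create(c)  ⇒  F..............  {c→[0]}
  6. unlink(c)  ⇒  ...............  {}
  7. create(a)  ⇒  F..............  {a→[0]}
  8. create(c)  ⇒  FF.............  {a→[0]; c→[1]}
  9. append(a, 1)  ⇒  FFF............  {a→[0, 2]; c→[1]}
  10. unlink(a)  ⇒  .F.............  {c→[1]}
  11. unlink(c)  ⇒  ...............  {}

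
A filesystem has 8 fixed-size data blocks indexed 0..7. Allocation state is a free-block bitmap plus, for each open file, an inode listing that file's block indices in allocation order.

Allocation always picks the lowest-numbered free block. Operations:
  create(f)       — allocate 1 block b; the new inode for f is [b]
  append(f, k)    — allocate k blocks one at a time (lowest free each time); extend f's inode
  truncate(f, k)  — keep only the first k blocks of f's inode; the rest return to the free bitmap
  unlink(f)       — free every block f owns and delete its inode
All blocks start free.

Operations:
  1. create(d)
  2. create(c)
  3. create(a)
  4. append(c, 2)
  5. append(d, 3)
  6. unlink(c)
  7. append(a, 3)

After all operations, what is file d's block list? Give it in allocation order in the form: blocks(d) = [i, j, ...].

blocks(d) = [0, 5, 6, 7]

[1] create(d) — d=0 (map F.......)
[2] create(c) — c=1 d=0 (map FF......)
[3] create(a) — a=2 c=1 d=0 (map FFF.....)
[4] append(c, 2) — a=2 c=1,3,4 d=0 (map FFFFF...)
[5] append(d, 3) — a=2 c=1,3,4 d=0,5,6,7 (map FFFFFFFF)
[6] unlink(c) — a=2 d=0,5,6,7 (map F.F..FFF)
[7] append(a, 3) — a=2,1,3,4 d=0,5,6,7 (map FFFFFFFF)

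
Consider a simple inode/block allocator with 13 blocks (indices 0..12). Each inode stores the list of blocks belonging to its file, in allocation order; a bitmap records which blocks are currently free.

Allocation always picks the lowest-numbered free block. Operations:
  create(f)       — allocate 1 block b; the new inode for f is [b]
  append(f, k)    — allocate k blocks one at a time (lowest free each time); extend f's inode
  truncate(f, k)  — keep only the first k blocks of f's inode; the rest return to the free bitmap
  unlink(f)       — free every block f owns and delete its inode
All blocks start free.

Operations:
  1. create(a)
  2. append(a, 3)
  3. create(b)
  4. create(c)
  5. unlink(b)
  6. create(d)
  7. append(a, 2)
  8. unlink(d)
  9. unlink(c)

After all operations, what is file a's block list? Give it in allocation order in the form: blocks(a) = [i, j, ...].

blocks(a) = [0, 1, 2, 3, 6, 7]

  1. create(a)  ⇒  F............  {a→[0]}
  2. append(a, 3)  ⇒  FFFF.........  {a→[0, 1, 2, 3]}
  3. create(b)  ⇒  FFFFF........  {a→[0, 1, 2, 3]; b→[4]}
  4. create(c)  ⇒  FFFFFF.......  {a→[0, 1, 2, 3]; b→[4]; c→[5]}
  5. unlink(b)  ⇒  FFFF.F.......  {a→[0, 1, 2, 3]; c→[5]}
  6. create(d)  ⇒  FFFFFF.......  {a→[0, 1, 2, 3]; c→[5]; d→[4]}
  7. append(a, 2)  ⇒  FFFFFFFF.....  {a→[0, 1, 2, 3, 6, 7]; c→[5]; d→[4]}
  8. unlink(d)  ⇒  FFFF.FFF.....  {a→[0, 1, 2, 3, 6, 7]; c→[5]}
  9. unlink(c)  ⇒  FFFF..FF.....  {a→[0, 1, 2, 3, 6, 7]}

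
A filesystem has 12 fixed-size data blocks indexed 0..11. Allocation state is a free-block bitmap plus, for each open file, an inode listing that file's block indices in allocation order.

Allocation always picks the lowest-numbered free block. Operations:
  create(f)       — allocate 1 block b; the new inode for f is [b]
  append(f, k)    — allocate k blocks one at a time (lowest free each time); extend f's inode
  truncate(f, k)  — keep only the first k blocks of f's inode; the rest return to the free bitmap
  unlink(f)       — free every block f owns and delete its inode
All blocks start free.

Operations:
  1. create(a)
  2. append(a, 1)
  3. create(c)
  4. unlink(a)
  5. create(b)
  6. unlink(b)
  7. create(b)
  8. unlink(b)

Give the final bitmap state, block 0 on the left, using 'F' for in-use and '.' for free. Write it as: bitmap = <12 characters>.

bitmap = ..F.........

after create(a) → a:[0]  free=[F...........]
after append(a, 1) → a:[0, 1]  free=[FF..........]
after create(c) → a:[0, 1], c:[2]  free=[FFF.........]
after unlink(a) → c:[2]  free=[..F.........]
after create(b) → b:[0], c:[2]  free=[F.F.........]
after unlink(b) → c:[2]  free=[..F.........]
after create(b) → b:[0], c:[2]  free=[F.F.........]
after unlink(b) → c:[2]  free=[..F.........]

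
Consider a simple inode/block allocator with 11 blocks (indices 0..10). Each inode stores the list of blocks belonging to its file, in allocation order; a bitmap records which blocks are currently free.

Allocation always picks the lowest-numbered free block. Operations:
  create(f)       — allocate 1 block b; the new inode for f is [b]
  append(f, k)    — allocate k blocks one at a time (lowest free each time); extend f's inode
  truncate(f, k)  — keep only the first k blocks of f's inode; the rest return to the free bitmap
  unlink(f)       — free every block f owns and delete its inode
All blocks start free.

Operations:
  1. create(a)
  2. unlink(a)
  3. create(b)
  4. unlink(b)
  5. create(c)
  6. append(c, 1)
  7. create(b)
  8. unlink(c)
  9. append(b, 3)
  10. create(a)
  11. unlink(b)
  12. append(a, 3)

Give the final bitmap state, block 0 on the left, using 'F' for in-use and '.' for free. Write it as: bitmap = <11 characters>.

  1. create(a)  ⇒  F..........  {a→[0]}
  2. unlink(a)  ⇒  ...........  {}
  3. create(b)  ⇒  F..........  {b→[0]}
  4. unlink(b)  ⇒  ...........  {}
  5. create(c)  ⇒  F..........  {c→[0]}
  6. append(c, 1)  ⇒  FF.........  {c→[0, 1]}
  7. create(b)  ⇒  FFF........  {b→[2]; c→[0, 1]}
  8. unlink(c)  ⇒  ..F........  {b→[2]}
  9. append(b, 3)  ⇒  FFFF.......  {b→[2, 0, 1, 3]}
  10. create(a)  ⇒  FFFFF......  {a→[4]; b→[2, 0, 1, 3]}
  11. unlink(b)  ⇒  ....F......  {a→[4]}
  12. append(a, 3)  ⇒  FFF.F......  {a→[4, 0, 1, 2]}

bitmap = FFF.F......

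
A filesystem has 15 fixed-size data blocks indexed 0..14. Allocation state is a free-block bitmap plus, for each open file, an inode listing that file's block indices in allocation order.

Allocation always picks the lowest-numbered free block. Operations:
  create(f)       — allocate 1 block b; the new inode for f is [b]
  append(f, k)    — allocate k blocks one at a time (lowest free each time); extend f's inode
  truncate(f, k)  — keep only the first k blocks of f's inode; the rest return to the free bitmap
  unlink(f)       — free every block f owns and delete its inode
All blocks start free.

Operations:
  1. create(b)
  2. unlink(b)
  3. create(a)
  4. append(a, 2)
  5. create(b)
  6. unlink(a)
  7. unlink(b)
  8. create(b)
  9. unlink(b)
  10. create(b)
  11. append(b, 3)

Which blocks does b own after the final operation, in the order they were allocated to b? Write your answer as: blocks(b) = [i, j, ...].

create(b): bitmap=F.............. | b=[0]
unlink(b): bitmap=............... | 
create(a): bitmap=F.............. | a=[0]
append(a, 2): bitmap=FFF............ | a=[0, 1, 2]
create(b): bitmap=FFFF........... | a=[0, 1, 2] b=[3]
unlink(a): bitmap=...F........... | b=[3]
unlink(b): bitmap=............... | 
create(b): bitmap=F.............. | b=[0]
unlink(b): bitmap=............... | 
create(b): bitmap=F.............. | b=[0]
append(b, 3): bitmap=FFFF........... | b=[0, 1, 2, 3]

blocks(b) = [0, 1, 2, 3]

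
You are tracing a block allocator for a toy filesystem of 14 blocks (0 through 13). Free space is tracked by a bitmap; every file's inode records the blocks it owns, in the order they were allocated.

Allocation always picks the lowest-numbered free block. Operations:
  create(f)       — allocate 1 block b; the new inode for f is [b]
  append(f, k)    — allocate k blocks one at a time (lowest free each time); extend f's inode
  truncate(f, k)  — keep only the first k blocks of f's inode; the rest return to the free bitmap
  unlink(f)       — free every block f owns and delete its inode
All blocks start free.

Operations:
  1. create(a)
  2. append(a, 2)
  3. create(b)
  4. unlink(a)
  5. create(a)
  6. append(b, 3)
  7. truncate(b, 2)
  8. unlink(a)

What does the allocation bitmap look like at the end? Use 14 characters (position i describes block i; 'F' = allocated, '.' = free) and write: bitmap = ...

[1] create(a) — a=0 (map F.............)
[2] append(a, 2) — a=0,1,2 (map FFF...........)
[3] create(b) — a=0,1,2 b=3 (map FFFF..........)
[4] unlink(a) — b=3 (map ...F..........)
[5] create(a) — a=0 b=3 (map F..F..........)
[6] append(b, 3) — a=0 b=3,1,2,4 (map FFFFF.........)
[7] truncate(b, 2) — a=0 b=3,1 (map FF.F..........)
[8] unlink(a) — b=3,1 (map .F.F..........)

bitmap = .F.F..........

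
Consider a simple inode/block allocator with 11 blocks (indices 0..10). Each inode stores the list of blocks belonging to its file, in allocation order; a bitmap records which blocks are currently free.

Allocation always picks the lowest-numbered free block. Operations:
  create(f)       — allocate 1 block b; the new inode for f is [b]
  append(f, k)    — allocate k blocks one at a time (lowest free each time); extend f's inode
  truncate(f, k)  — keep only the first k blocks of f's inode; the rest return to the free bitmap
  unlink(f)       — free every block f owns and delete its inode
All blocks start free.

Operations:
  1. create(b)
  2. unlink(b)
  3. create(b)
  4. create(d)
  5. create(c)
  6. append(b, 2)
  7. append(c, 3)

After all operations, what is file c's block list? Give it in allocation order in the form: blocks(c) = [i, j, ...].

after create(b) → b:[0]  free=[F..........]
after unlink(b) →   free=[...........]
after create(b) → b:[0]  free=[F..........]
after create(d) → b:[0], d:[1]  free=[FF.........]
after create(c) → b:[0], c:[2], d:[1]  free=[FFF........]
after append(b, 2) → b:[0, 3, 4], c:[2], d:[1]  free=[FFFFF......]
after append(c, 3) → b:[0, 3, 4], c:[2, 5, 6, 7], d:[1]  free=[FFFFFFFF...]

blocks(c) = [2, 5, 6, 7]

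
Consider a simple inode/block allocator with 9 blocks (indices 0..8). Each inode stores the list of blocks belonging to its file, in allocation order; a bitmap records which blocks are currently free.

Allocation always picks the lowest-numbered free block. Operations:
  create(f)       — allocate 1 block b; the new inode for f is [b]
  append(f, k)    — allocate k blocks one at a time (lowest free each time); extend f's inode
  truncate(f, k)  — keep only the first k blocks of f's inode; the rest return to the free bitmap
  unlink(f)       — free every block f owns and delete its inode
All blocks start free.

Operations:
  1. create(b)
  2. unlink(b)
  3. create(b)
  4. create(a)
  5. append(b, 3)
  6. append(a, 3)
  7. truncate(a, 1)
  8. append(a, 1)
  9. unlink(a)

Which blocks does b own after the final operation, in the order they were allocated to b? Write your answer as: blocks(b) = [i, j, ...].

blocks(b) = [0, 2, 3, 4]

after create(b) → b:[0]  free=[F........]
after unlink(b) →   free=[.........]
after create(b) → b:[0]  free=[F........]
after create(a) → a:[1], b:[0]  free=[FF.......]
after append(b, 3) → a:[1], b:[0, 2, 3, 4]  free=[FFFFF....]
after append(a, 3) → a:[1, 5, 6, 7], b:[0, 2, 3, 4]  free=[FFFFFFFF.]
after truncate(a, 1) → a:[1], b:[0, 2, 3, 4]  free=[FFFFF....]
after append(a, 1) → a:[1, 5], b:[0, 2, 3, 4]  free=[FFFFFF...]
after unlink(a) → b:[0, 2, 3, 4]  free=[F.FFF....]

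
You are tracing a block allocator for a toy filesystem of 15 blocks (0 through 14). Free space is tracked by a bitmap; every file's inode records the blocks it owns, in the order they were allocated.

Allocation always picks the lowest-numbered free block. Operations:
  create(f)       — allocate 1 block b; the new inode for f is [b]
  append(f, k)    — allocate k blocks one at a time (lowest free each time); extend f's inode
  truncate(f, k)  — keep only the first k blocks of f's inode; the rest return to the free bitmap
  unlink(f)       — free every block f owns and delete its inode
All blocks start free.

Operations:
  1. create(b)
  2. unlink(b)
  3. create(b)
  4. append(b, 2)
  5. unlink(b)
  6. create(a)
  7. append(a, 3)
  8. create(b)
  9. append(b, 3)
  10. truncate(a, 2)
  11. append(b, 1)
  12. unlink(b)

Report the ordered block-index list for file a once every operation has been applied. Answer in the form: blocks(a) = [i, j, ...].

blocks(a) = [0, 1]

create(b): bitmap=F.............. | b=[0]
unlink(b): bitmap=............... | 
create(b): bitmap=F.............. | b=[0]
append(b, 2): bitmap=FFF............ | b=[0, 1, 2]
unlink(b): bitmap=............... | 
create(a): bitmap=F.............. | a=[0]
append(a, 3): bitmap=FFFF........... | a=[0, 1, 2, 3]
create(b): bitmap=FFFFF.......... | a=[0, 1, 2, 3] b=[4]
append(b, 3): bitmap=FFFFFFFF....... | a=[0, 1, 2, 3] b=[4, 5, 6, 7]
truncate(a, 2): bitmap=FF..FFFF....... | a=[0, 1] b=[4, 5, 6, 7]
append(b, 1): bitmap=FFF.FFFF....... | a=[0, 1] b=[4, 5, 6, 7, 2]
unlink(b): bitmap=FF............. | a=[0, 1]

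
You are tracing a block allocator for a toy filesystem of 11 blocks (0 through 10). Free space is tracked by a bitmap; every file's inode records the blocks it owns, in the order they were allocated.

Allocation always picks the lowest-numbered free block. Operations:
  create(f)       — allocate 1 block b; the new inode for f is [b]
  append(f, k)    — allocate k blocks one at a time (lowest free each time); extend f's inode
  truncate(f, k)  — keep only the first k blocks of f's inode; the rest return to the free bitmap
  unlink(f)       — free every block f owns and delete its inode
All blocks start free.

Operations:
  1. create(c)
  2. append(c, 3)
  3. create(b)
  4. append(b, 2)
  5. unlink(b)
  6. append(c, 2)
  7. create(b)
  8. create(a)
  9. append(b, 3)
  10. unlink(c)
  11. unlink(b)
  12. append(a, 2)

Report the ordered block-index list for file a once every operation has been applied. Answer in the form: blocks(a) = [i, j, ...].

create(c): bitmap=F.......... | c=[0]
append(c, 3): bitmap=FFFF....... | c=[0, 1, 2, 3]
create(b): bitmap=FFFFF...... | b=[4] c=[0, 1, 2, 3]
append(b, 2): bitmap=FFFFFFF.... | b=[4, 5, 6] c=[0, 1, 2, 3]
unlink(b): bitmap=FFFF....... | c=[0, 1, 2, 3]
append(c, 2): bitmap=FFFFFF..... | c=[0, 1, 2, 3, 4, 5]
create(b): bitmap=FFFFFFF.... | b=[6] c=[0, 1, 2, 3, 4, 5]
create(a): bitmap=FFFFFFFF... | a=[7] b=[6] c=[0, 1, 2, 3, 4, 5]
append(b, 3): bitmap=FFFFFFFFFFF | a=[7] b=[6, 8, 9, 10] c=[0, 1, 2, 3, 4, 5]
unlink(c): bitmap=......FFFFF | a=[7] b=[6, 8, 9, 10]
unlink(b): bitmap=.......F... | a=[7]
append(a, 2): bitmap=FF.....F... | a=[7, 0, 1]

blocks(a) = [7, 0, 1]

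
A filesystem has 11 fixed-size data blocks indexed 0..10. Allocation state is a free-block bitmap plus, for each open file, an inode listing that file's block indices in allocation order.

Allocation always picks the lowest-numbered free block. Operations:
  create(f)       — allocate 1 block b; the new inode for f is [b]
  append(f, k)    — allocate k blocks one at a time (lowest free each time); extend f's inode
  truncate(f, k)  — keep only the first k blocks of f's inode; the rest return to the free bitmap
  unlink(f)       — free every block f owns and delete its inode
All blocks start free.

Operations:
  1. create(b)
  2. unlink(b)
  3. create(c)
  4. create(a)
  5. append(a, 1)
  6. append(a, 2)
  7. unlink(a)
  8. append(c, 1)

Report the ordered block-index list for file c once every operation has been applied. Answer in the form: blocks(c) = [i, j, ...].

[1] create(b) — b=0 (map F..........)
[2] unlink(b) —  (map ...........)
[3] create(c) — c=0 (map F..........)
[4] create(a) — a=1 c=0 (map FF.........)
[5] append(a, 1) — a=1,2 c=0 (map FFF........)
[6] append(a, 2) — a=1,2,3,4 c=0 (map FFFFF......)
[7] unlink(a) — c=0 (map F..........)
[8] append(c, 1) — c=0,1 (map FF.........)

blocks(c) = [0, 1]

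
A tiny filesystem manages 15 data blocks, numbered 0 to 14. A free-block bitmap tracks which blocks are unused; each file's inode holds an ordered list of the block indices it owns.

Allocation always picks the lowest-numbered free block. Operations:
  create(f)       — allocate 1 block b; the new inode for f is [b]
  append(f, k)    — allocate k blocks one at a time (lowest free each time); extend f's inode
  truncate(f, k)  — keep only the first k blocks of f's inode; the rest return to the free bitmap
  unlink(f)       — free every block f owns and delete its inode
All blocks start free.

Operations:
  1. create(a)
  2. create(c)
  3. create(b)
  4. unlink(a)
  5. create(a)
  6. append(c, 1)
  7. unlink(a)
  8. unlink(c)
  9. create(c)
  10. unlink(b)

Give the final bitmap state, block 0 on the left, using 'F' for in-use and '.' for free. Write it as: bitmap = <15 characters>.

bitmap = F..............

create(a): bitmap=F.............. | a=[0]
create(c): bitmap=FF............. | a=[0] c=[1]
create(b): bitmap=FFF............ | a=[0] b=[2] c=[1]
unlink(a): bitmap=.FF............ | b=[2] c=[1]
create(a): bitmap=FFF............ | a=[0] b=[2] c=[1]
append(c, 1): bitmap=FFFF........... | a=[0] b=[2] c=[1, 3]
unlink(a): bitmap=.FFF........... | b=[2] c=[1, 3]
unlink(c): bitmap=..F............ | b=[2]
create(c): bitmap=F.F............ | b=[2] c=[0]
unlink(b): bitmap=F.............. | c=[0]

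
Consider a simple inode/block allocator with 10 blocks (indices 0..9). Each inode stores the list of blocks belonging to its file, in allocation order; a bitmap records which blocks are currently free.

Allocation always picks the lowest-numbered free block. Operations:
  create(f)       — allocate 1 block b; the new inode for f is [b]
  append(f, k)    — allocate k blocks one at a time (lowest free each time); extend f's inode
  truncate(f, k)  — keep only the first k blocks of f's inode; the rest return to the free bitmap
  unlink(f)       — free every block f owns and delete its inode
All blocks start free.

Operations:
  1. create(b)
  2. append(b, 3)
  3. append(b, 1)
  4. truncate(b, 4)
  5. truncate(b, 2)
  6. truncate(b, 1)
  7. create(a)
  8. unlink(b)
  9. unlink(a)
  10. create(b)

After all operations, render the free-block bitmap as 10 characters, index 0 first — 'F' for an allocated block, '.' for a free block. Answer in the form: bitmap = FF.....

after create(b) → b:[0]  free=[F.........]
after append(b, 3) → b:[0, 1, 2, 3]  free=[FFFF......]
after append(b, 1) → b:[0, 1, 2, 3, 4]  free=[FFFFF.....]
after truncate(b, 4) → b:[0, 1, 2, 3]  free=[FFFF......]
after truncate(b, 2) → b:[0, 1]  free=[FF........]
after truncate(b, 1) → b:[0]  free=[F.........]
after create(a) → a:[1], b:[0]  free=[FF........]
after unlink(b) → a:[1]  free=[.F........]
after unlink(a) →   free=[..........]
after create(b) → b:[0]  free=[F.........]

bitmap = F.........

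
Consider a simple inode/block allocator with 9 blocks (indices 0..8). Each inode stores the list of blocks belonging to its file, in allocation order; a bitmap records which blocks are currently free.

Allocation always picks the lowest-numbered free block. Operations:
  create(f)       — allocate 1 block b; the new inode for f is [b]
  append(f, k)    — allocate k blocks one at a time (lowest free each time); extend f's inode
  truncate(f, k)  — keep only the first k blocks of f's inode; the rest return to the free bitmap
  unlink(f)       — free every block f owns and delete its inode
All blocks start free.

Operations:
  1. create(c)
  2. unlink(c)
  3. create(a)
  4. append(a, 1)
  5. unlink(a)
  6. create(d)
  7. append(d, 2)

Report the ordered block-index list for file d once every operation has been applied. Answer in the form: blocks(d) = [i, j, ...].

  1. create(c)  ⇒  F........  {c→[0]}
  2. unlink(c)  ⇒  .........  {}
  3. create(a)  ⇒  F........  {a→[0]}
  4. append(a, 1)  ⇒  FF.......  {a→[0, 1]}
  5. unlink(a)  ⇒  .........  {}
  6. create(d)  ⇒  F........  {d→[0]}
  7. append(d, 2)  ⇒  FFF......  {d→[0, 1, 2]}

blocks(d) = [0, 1, 2]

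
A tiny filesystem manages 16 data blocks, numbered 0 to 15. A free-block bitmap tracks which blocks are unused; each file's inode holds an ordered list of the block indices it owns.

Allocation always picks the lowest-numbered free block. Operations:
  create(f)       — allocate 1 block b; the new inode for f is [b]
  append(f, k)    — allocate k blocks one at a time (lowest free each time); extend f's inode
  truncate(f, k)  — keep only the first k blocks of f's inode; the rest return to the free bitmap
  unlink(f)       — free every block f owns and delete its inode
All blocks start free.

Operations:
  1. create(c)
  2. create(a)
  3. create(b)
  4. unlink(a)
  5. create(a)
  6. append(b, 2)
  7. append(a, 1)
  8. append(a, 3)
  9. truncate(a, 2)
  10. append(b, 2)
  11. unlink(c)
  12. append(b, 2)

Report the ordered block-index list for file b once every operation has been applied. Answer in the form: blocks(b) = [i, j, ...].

after create(c) → c:[0]  free=[F...............]
after create(a) → a:[1], c:[0]  free=[FF..............]
after create(b) → a:[1], b:[2], c:[0]  free=[FFF.............]
after unlink(a) → b:[2], c:[0]  free=[F.F.............]
after create(a) → a:[1], b:[2], c:[0]  free=[FFF.............]
after append(b, 2) → a:[1], b:[2, 3, 4], c:[0]  free=[FFFFF...........]
after append(a, 1) → a:[1, 5], b:[2, 3, 4], c:[0]  free=[FFFFFF..........]
after append(a, 3) → a:[1, 5, 6, 7, 8], b:[2, 3, 4], c:[0]  free=[FFFFFFFFF.......]
after truncate(a, 2) → a:[1, 5], b:[2, 3, 4], c:[0]  free=[FFFFFF..........]
after append(b, 2) → a:[1, 5], b:[2, 3, 4, 6, 7], c:[0]  free=[FFFFFFFF........]
after unlink(c) → a:[1, 5], b:[2, 3, 4, 6, 7]  free=[.FFFFFFF........]
after append(b, 2) → a:[1, 5], b:[2, 3, 4, 6, 7, 0, 8]  free=[FFFFFFFFF.......]

blocks(b) = [2, 3, 4, 6, 7, 0, 8]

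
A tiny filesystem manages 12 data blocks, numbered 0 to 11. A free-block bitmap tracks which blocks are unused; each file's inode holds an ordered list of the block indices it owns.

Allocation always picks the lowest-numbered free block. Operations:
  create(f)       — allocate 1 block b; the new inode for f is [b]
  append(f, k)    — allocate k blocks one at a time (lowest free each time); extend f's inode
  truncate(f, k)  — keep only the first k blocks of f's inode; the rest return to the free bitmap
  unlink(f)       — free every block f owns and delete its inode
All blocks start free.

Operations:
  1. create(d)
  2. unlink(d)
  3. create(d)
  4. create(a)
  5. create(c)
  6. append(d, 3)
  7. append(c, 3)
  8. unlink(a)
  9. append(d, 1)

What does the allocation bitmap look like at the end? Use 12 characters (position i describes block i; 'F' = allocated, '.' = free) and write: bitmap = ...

[1] create(d) — d=0 (map F...........)
[2] unlink(d) —  (map ............)
[3] create(d) — d=0 (map F...........)
[4] create(a) — a=1 d=0 (map FF..........)
[5] create(c) — a=1 c=2 d=0 (map FFF.........)
[6] append(d, 3) — a=1 c=2 d=0,3,4,5 (map FFFFFF......)
[7] append(c, 3) — a=1 c=2,6,7,8 d=0,3,4,5 (map FFFFFFFFF...)
[8] unlink(a) — c=2,6,7,8 d=0,3,4,5 (map F.FFFFFFF...)
[9] append(d, 1) — c=2,6,7,8 d=0,3,4,5,1 (map FFFFFFFFF...)

bitmap = FFFFFFFFF...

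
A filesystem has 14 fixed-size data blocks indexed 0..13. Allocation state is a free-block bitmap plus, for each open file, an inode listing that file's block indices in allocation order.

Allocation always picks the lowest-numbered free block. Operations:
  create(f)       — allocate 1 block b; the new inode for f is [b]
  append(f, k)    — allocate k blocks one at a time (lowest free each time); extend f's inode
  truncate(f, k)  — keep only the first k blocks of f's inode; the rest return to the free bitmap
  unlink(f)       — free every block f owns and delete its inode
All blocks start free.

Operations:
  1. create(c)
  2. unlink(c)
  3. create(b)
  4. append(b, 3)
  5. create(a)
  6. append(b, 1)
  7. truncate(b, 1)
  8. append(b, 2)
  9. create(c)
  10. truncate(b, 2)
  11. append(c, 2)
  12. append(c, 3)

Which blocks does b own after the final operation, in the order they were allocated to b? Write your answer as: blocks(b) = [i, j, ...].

blocks(b) = [0, 1]

[1] create(c) — c=0 (map F.............)
[2] unlink(c) —  (map ..............)
[3] create(b) — b=0 (map F.............)
[4] append(b, 3) — b=0,1,2,3 (map FFFF..........)
[5] create(a) — a=4 b=0,1,2,3 (map FFFFF.........)
[6] append(b, 1) — a=4 b=0,1,2,3,5 (map FFFFFF........)
[7] truncate(b, 1) — a=4 b=0 (map F...F.........)
[8] append(b, 2) — a=4 b=0,1,2 (map FFF.F.........)
[9] create(c) — a=4 b=0,1,2 c=3 (map FFFFF.........)
[10] truncate(b, 2) — a=4 b=0,1 c=3 (map FF.FF.........)
[11] append(c, 2) — a=4 b=0,1 c=3,2,5 (map FFFFFF........)
[12] append(c, 3) — a=4 b=0,1 c=3,2,5,6,7,8 (map FFFFFFFFF.....)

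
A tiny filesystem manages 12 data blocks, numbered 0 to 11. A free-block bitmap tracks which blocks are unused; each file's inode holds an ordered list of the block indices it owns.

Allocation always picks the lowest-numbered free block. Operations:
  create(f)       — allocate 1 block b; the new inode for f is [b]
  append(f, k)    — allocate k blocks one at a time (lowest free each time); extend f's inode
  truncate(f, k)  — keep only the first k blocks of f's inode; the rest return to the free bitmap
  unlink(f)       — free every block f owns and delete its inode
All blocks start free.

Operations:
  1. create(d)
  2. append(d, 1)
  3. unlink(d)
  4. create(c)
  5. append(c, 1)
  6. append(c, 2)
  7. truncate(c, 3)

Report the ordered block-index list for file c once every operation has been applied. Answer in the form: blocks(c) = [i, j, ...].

blocks(c) = [0, 1, 2]

create(d): bitmap=F........... | d=[0]
append(d, 1): bitmap=FF.......... | d=[0, 1]
unlink(d): bitmap=............ | 
create(c): bitmap=F........... | c=[0]
append(c, 1): bitmap=FF.......... | c=[0, 1]
append(c, 2): bitmap=FFFF........ | c=[0, 1, 2, 3]
truncate(c, 3): bitmap=FFF......... | c=[0, 1, 2]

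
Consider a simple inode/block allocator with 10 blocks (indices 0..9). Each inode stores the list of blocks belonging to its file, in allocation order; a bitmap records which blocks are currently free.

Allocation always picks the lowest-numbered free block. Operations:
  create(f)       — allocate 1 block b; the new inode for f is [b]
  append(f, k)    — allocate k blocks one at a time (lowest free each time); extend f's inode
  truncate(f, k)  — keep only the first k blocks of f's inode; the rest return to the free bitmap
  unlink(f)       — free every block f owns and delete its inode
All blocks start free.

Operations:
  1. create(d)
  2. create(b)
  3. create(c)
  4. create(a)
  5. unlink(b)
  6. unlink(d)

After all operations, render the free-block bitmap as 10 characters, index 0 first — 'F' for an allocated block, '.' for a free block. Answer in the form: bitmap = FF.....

bitmap = ..FF......

  1. create(d)  ⇒  F.........  {d→[0]}
  2. create(b)  ⇒  FF........  {b→[1]; d→[0]}
  3. create(c)  ⇒  FFF.......  {b→[1]; c→[2]; d→[0]}
  4. create(a)  ⇒  FFFF......  {a→[3]; b→[1]; c→[2]; d→[0]}
  5. unlink(b)  ⇒  F.FF......  {a→[3]; c→[2]; d→[0]}
  6. unlink(d)  ⇒  ..FF......  {a→[3]; c→[2]}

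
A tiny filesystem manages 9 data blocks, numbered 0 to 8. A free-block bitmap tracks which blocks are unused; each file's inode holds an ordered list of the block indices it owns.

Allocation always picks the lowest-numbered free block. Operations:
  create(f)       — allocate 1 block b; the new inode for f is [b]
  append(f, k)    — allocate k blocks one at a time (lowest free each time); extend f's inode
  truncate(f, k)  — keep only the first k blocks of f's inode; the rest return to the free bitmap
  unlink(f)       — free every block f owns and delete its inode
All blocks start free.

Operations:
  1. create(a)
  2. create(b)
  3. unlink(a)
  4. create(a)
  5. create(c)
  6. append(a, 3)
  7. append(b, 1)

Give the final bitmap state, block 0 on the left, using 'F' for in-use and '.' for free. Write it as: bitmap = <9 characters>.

bitmap = FFFFFFF..

create(a): bitmap=F........ | a=[0]
create(b): bitmap=FF....... | a=[0] b=[1]
unlink(a): bitmap=.F....... | b=[1]
create(a): bitmap=FF....... | a=[0] b=[1]
create(c): bitmap=FFF...... | a=[0] b=[1] c=[2]
append(a, 3): bitmap=FFFFFF... | a=[0, 3, 4, 5] b=[1] c=[2]
append(b, 1): bitmap=FFFFFFF.. | a=[0, 3, 4, 5] b=[1, 6] c=[2]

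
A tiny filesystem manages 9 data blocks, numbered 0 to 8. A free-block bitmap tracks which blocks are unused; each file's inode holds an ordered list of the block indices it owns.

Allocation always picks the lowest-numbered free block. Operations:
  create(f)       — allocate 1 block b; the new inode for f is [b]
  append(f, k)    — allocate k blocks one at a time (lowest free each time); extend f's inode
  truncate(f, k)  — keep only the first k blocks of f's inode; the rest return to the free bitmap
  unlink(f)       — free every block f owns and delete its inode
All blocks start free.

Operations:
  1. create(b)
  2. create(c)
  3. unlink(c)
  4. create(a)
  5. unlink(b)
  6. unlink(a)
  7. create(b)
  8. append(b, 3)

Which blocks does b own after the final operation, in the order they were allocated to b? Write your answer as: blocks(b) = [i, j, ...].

create(b): bitmap=F........ | b=[0]
create(c): bitmap=FF....... | b=[0] c=[1]
unlink(c): bitmap=F........ | b=[0]
create(a): bitmap=FF....... | a=[1] b=[0]
unlink(b): bitmap=.F....... | a=[1]
unlink(a): bitmap=......... | 
create(b): bitmap=F........ | b=[0]
append(b, 3): bitmap=FFFF..... | b=[0, 1, 2, 3]

blocks(b) = [0, 1, 2, 3]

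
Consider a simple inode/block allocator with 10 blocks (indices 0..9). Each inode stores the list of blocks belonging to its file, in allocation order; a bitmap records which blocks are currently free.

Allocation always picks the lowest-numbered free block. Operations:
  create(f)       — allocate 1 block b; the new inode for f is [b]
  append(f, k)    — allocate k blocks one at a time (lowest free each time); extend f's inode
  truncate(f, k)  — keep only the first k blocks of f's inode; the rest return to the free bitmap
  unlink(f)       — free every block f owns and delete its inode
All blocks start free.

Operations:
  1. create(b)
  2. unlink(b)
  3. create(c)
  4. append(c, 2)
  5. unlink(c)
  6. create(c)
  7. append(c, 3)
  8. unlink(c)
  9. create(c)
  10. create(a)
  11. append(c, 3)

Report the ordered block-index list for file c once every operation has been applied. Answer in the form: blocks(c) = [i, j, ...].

blocks(c) = [0, 2, 3, 4]

[1] create(b) — b=0 (map F.........)
[2] unlink(b) —  (map ..........)
[3] create(c) — c=0 (map F.........)
[4] append(c, 2) — c=0,1,2 (map FFF.......)
[5] unlink(c) —  (map ..........)
[6] create(c) — c=0 (map F.........)
[7] append(c, 3) — c=0,1,2,3 (map FFFF......)
[8] unlink(c) —  (map ..........)
[9] create(c) — c=0 (map F.........)
[10] create(a) — a=1 c=0 (map FF........)
[11] append(c, 3) — a=1 c=0,2,3,4 (map FFFFF.....)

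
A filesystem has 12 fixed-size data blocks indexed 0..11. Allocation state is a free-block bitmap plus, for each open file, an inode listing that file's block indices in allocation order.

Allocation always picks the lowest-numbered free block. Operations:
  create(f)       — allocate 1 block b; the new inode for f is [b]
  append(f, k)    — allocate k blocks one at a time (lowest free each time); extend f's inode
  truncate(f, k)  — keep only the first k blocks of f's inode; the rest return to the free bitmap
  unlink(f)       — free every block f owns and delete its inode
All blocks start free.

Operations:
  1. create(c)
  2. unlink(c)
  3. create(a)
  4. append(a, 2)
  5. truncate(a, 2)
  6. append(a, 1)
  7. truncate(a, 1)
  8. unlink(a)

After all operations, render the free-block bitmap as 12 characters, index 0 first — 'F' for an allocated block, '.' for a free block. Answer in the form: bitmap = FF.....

bitmap = ............

  1. create(c)  ⇒  F...........  {c→[0]}
  2. unlink(c)  ⇒  ............  {}
  3. create(a)  ⇒  F...........  {a→[0]}
  4. append(a, 2)  ⇒  FFF.........  {a→[0, 1, 2]}
  5. truncate(a, 2)  ⇒  FF..........  {a→[0, 1]}
  6. append(a, 1)  ⇒  FFF.........  {a→[0, 1, 2]}
  7. truncate(a, 1)  ⇒  F...........  {a→[0]}
  8. unlink(a)  ⇒  ............  {}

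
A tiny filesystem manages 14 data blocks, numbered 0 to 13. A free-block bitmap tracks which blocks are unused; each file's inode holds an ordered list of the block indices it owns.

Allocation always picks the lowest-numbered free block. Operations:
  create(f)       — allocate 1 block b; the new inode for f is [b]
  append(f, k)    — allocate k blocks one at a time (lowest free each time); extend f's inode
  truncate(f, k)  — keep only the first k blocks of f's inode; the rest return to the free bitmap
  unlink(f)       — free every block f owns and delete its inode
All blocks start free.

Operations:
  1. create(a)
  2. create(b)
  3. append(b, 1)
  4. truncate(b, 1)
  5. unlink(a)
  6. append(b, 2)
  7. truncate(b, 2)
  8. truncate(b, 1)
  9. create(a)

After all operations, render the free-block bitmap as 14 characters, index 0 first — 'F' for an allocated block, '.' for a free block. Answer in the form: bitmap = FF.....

  1. create(a)  ⇒  F.............  {a→[0]}
  2. create(b)  ⇒  FF............  {a→[0]; b→[1]}
  3. append(b, 1)  ⇒  FFF...........  {a→[0]; b→[1, 2]}
  4. truncate(b, 1)  ⇒  FF............  {a→[0]; b→[1]}
  5. unlink(a)  ⇒  .F............  {b→[1]}
  6. append(b, 2)  ⇒  FFF...........  {b→[1, 0, 2]}
  7. truncate(b, 2)  ⇒  FF............  {b→[1, 0]}
  8. truncate(b, 1)  ⇒  .F............  {b→[1]}
  9. create(a)  ⇒  FF............  {a→[0]; b→[1]}

bitmap = FF............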